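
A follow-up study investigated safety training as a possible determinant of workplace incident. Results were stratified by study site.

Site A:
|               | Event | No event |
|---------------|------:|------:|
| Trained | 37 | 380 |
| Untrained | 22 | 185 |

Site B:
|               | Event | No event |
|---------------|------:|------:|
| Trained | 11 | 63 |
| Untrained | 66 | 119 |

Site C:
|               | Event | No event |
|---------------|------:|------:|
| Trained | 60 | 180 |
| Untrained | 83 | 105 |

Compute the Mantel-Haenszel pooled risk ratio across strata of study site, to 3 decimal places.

RR_MH = Σ(aᵢ·n₀ᵢ/nᵢ) / Σ(cᵢ·n₁ᵢ/nᵢ), with n₁ᵢ = aᵢ+bᵢ (exposed), n₀ᵢ = cᵢ+dᵢ (unexposed), nᵢ = n₁ᵢ+n₀ᵢ.
Stratum 1 (Site A): n₁ = 417, n₀ = 207, n = 624; a·n₀/n = 37·207/624 = 12.2740; c·n₁/n = 22·417/624 = 14.7019
Stratum 2 (Site B): n₁ = 74, n₀ = 185, n = 259; a·n₀/n = 11·185/259 = 7.8571; c·n₁/n = 66·74/259 = 18.8571
Stratum 3 (Site C): n₁ = 240, n₀ = 188, n = 428; a·n₀/n = 60·188/428 = 26.3551; c·n₁/n = 83·240/428 = 46.5421
RR_MH = (12.2740 + 7.8571 + 26.3551) / (14.7019 + 18.8571 + 46.5421) = 46.4863 / 80.1011 = 0.58035

0.580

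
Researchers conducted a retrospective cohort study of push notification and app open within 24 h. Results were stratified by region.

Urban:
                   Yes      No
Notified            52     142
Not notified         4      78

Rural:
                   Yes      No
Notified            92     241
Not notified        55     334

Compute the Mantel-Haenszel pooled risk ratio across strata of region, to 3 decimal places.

RR_MH = Σ(aᵢ·n₀ᵢ/nᵢ) / Σ(cᵢ·n₁ᵢ/nᵢ), with n₁ᵢ = aᵢ+bᵢ (exposed), n₀ᵢ = cᵢ+dᵢ (unexposed), nᵢ = n₁ᵢ+n₀ᵢ.
Stratum 1 (Urban): n₁ = 194, n₀ = 82, n = 276; a·n₀/n = 52·82/276 = 15.4493; c·n₁/n = 4·194/276 = 2.8116
Stratum 2 (Rural): n₁ = 333, n₀ = 389, n = 722; a·n₀/n = 92·389/722 = 49.5679; c·n₁/n = 55·333/722 = 25.3670
RR_MH = (15.4493 + 49.5679) / (2.8116 + 25.3670) = 65.0171 / 28.1786 = 2.30732

2.307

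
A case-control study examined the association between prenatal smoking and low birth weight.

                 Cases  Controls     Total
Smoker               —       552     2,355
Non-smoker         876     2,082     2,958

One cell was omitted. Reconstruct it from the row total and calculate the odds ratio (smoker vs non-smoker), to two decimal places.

7.76

The missing cell is in the exposed row: 2355 − 552 = 1803.
So a = 1803, b = 552, c = 876, d = 2082.
OR = (a·d)/(b·c) = (1803 × 2082) / (552 × 876) = 3753846 / 483552 = 7.76307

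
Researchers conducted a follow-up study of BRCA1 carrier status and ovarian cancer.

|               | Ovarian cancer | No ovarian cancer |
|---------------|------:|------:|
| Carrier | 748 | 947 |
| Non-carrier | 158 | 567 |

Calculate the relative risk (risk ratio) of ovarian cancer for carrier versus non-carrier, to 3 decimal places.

2.025

Cells: a = 748, b = 947, c = 158, d = 567.
Risk in exposed = 748/1695 = 0.44130; risk in unexposed = 158/725 = 0.21793.
RR = 0.44130 / 0.21793 = 2.02494
The risk among the exposed is 2.02 times that among the unexposed.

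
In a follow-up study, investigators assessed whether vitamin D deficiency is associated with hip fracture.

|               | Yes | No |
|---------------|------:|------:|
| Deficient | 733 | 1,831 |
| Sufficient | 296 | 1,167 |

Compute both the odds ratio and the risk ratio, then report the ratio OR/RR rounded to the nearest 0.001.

1.117

Cells: a = 733, b = 1831, c = 296, d = 1167.
OR = (733·1167)/(1831·296) = 855411/541976 = 1.57832
Risk in exposed = 733/2564 = 0.28588; risk in unexposed = 296/1463 = 0.20232; RR = 1.41299
OR/RR = 1.57832 / 1.41299 = 1.11701
The outcome is not rare, so the OR lies further from 1 than the RR.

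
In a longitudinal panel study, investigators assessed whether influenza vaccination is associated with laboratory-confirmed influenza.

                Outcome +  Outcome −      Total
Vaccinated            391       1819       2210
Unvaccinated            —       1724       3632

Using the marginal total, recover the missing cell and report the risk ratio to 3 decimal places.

0.337

The missing cell is in the unexposed row: 3632 − 1724 = 1908.
So a = 391, b = 1819, c = 1908, d = 1724.
RR = [a/(a+b)] / [c/(c+d)] = (391/2210) / (1908/3632) = 0.17692/0.52533 = 0.33678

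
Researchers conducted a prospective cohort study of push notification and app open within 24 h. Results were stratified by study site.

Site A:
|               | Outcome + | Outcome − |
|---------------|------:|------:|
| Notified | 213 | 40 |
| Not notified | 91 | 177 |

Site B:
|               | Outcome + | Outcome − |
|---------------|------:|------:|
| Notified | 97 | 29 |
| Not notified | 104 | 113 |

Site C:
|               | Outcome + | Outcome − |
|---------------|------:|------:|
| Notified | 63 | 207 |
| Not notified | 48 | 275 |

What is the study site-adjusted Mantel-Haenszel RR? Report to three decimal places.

1.969

RR_MH = Σ(aᵢ·n₀ᵢ/nᵢ) / Σ(cᵢ·n₁ᵢ/nᵢ), with n₁ᵢ = aᵢ+bᵢ (exposed), n₀ᵢ = cᵢ+dᵢ (unexposed), nᵢ = n₁ᵢ+n₀ᵢ.
Stratum 1 (Site A): n₁ = 253, n₀ = 268, n = 521; a·n₀/n = 213·268/521 = 109.5662; c·n₁/n = 91·253/521 = 44.1900
Stratum 2 (Site B): n₁ = 126, n₀ = 217, n = 343; a·n₀/n = 97·217/343 = 61.3673; c·n₁/n = 104·126/343 = 38.2041
Stratum 3 (Site C): n₁ = 270, n₀ = 323, n = 593; a·n₀/n = 63·323/593 = 34.3153; c·n₁/n = 48·270/593 = 21.8550
RR_MH = (109.5662 + 61.3673 + 34.3153) / (44.1900 + 38.2041 + 21.8550) = 205.2489 / 104.2491 = 1.96883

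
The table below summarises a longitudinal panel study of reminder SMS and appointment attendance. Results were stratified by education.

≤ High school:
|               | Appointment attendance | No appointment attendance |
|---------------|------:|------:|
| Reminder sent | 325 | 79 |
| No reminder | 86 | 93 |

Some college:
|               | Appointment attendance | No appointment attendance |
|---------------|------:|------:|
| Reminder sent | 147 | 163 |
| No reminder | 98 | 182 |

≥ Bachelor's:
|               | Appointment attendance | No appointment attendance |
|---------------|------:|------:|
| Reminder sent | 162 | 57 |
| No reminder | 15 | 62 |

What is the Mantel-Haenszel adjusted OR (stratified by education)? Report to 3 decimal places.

3.151

OR_MH = Σ(aᵢdᵢ/nᵢ) / Σ(bᵢcᵢ/nᵢ), where nᵢ is the stratum total.
Stratum 1 (≤ High school): n = 583; a·d/n = 325·93/583 = 51.8439; b·c/n = 79·86/583 = 11.6535
Stratum 2 (Some college): n = 590; a·d/n = 147·182/590 = 45.3458; b·c/n = 163·98/590 = 27.0746
Stratum 3 (≥ Bachelor's): n = 296; a·d/n = 162·62/296 = 33.9324; b·c/n = 57·15/296 = 2.8885
OR_MH = (51.8439 + 45.3458 + 33.9324) / (11.6535 + 27.0746 + 2.8885) = 131.1221 / 41.6166 = 3.15072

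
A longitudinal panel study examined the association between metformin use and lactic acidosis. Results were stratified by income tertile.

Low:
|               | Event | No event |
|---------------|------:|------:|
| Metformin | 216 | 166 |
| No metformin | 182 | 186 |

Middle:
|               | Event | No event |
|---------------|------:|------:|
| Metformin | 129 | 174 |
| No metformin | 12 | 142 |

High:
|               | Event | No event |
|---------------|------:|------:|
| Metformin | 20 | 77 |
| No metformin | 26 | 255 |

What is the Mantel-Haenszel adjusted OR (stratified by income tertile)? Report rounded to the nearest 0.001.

2.137

OR_MH = Σ(aᵢdᵢ/nᵢ) / Σ(bᵢcᵢ/nᵢ), where nᵢ is the stratum total.
Stratum 1 (Low): n = 750; a·d/n = 216·186/750 = 53.5680; b·c/n = 166·182/750 = 40.2827
Stratum 2 (Middle): n = 457; a·d/n = 129·142/457 = 40.0832; b·c/n = 174·12/457 = 4.5689
Stratum 3 (High): n = 378; a·d/n = 20·255/378 = 13.4921; b·c/n = 77·26/378 = 5.2963
OR_MH = (53.5680 + 40.0832 + 13.4921) / (40.2827 + 4.5689 + 5.2963) = 107.1432 / 50.1479 = 2.13654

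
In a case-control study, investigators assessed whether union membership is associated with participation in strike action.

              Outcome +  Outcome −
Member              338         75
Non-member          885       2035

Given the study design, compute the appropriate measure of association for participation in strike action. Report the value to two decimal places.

10.36

Cells: a = 338, b = 75, c = 885, d = 2035.
This is a case-control study: participants were sampled on outcome status, so risks in the source population cannot be estimated directly — relative risk is not valid here. The odds ratio is the appropriate measure.
OR = (a·d)/(b·c) = (338 × 2035) / (75 × 885) = 687830 / 66375 = 10.36279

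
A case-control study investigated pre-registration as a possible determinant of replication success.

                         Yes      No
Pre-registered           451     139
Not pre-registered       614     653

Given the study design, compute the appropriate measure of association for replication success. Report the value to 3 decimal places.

3.451

Cells: a = 451, b = 139, c = 614, d = 653.
This is a case-control study: participants were sampled on outcome status, so risks in the source population cannot be estimated directly — relative risk is not valid here. The odds ratio is the appropriate measure.
OR = (a·d)/(b·c) = (451 × 653) / (139 × 614) = 294503 / 85346 = 3.45069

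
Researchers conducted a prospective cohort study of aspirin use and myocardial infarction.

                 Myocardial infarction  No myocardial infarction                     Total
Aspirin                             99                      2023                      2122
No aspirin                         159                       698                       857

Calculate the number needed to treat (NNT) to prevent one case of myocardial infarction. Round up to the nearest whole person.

Risk in treated group = 99/2122 = 0.04665; risk in control = 159/857 = 0.18553.
Absolute risk reduction = 0.18553 − 0.04665 = 0.13888
NNT = 1 / ARR = 1 / 0.13888 = 7.201 → round up → 8

8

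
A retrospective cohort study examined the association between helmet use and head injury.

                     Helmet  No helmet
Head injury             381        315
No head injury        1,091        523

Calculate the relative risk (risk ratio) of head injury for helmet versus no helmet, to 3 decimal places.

Reading the table with exposure as columns: a = 381 (Helmet, case), b = 1091 (Helmet, non-case), c = 315 (No helmet, case), d = 523.
Risk in exposed = 381/1472 = 0.25883; risk in unexposed = 315/838 = 0.37589.
RR = 0.25883 / 0.37589 = 0.68857
The risk is 31% lower among the exposed than among the unexposed.

0.689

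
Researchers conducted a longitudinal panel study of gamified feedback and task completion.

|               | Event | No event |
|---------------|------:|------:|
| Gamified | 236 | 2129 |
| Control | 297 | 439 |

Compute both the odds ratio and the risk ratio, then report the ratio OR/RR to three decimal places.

0.663

Cells: a = 236, b = 2129, c = 297, d = 439.
OR = (236·439)/(2129·297) = 103604/632313 = 0.16385
Risk in exposed = 236/2365 = 0.09979; risk in unexposed = 297/736 = 0.40353; RR = 0.24729
OR/RR = 0.16385 / 0.24729 = 0.66259
The outcome is not rare, so the OR lies further from 1 than the RR.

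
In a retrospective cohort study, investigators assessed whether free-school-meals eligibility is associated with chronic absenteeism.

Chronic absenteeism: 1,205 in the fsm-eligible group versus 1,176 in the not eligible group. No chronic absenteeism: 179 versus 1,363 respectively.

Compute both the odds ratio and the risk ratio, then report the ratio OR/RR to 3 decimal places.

From the description: a = 1205, b = 179, c = 1176, d = 1363.
OR = (1205·1363)/(179·1176) = 1642415/210504 = 7.80230
Risk in exposed = 1205/1384 = 0.87066; risk in unexposed = 1176/2539 = 0.46317; RR = 1.87978
OR/RR = 7.80230 / 1.87978 = 4.15065
The outcome is not rare, so the OR lies further from 1 than the RR.

4.151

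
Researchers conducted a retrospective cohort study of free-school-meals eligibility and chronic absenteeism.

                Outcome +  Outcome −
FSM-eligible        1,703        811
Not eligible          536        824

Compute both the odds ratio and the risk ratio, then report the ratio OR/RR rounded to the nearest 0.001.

1.878

Cells: a = 1703, b = 811, c = 536, d = 824.
OR = (1703·824)/(811·536) = 1403272/434696 = 3.22817
Risk in exposed = 1703/2514 = 0.67741; risk in unexposed = 536/1360 = 0.39412; RR = 1.71879
OR/RR = 3.22817 / 1.71879 = 1.87816
The outcome is not rare, so the OR lies further from 1 than the RR.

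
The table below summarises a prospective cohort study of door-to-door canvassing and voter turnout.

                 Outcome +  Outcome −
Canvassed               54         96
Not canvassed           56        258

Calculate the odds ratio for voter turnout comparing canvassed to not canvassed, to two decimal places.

2.59

Cells: a = 54, b = 96, c = 56, d = 258.
OR = (a·d)/(b·c) = (54 × 258) / (96 × 56) = 13932 / 5376 = 2.59152
The odds of voter turnout are about 2.59 times as high in the canvassed group.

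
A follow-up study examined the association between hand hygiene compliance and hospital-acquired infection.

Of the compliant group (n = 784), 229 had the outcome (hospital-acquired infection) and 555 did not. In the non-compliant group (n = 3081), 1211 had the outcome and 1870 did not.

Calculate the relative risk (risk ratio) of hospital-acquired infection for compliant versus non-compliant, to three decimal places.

From the description: a = 229, b = 555, c = 1211, d = 1870.
Risk in exposed = 229/784 = 0.29209; risk in unexposed = 1211/3081 = 0.39305.
RR = 0.29209 / 0.39305 = 0.74313
The risk is 26% lower among the exposed than among the unexposed.

0.743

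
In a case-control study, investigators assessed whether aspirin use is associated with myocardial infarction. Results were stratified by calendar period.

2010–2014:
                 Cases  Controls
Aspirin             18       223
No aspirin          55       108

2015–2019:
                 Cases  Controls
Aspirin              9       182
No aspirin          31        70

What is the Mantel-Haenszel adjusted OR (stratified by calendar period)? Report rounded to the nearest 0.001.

0.140

OR_MH = Σ(aᵢdᵢ/nᵢ) / Σ(bᵢcᵢ/nᵢ), where nᵢ is the stratum total.
Stratum 1 (2010–2014): n = 404; a·d/n = 18·108/404 = 4.8119; b·c/n = 223·55/404 = 30.3589
Stratum 2 (2015–2019): n = 292; a·d/n = 9·70/292 = 2.1575; b·c/n = 182·31/292 = 19.3219
OR_MH = (4.8119 + 2.1575) / (30.3589 + 19.3219) = 6.9694 / 49.6808 = 0.14028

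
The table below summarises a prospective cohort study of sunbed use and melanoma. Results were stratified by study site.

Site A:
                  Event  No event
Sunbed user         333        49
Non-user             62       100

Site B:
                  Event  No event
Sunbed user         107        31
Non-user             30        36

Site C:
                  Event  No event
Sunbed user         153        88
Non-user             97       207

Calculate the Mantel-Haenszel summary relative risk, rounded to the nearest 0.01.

2.05

RR_MH = Σ(aᵢ·n₀ᵢ/nᵢ) / Σ(cᵢ·n₁ᵢ/nᵢ), with n₁ᵢ = aᵢ+bᵢ (exposed), n₀ᵢ = cᵢ+dᵢ (unexposed), nᵢ = n₁ᵢ+n₀ᵢ.
Stratum 1 (Site A): n₁ = 382, n₀ = 162, n = 544; a·n₀/n = 333·162/544 = 99.1654; c·n₁/n = 62·382/544 = 43.5368
Stratum 2 (Site B): n₁ = 138, n₀ = 66, n = 204; a·n₀/n = 107·66/204 = 34.6176; c·n₁/n = 30·138/204 = 20.2941
Stratum 3 (Site C): n₁ = 241, n₀ = 304, n = 545; a·n₀/n = 153·304/545 = 85.3431; c·n₁/n = 97·241/545 = 42.8936
RR_MH = (99.1654 + 34.6176 + 85.3431) / (43.5368 + 20.2941 + 42.8936) = 219.1262 / 106.7245 = 2.05320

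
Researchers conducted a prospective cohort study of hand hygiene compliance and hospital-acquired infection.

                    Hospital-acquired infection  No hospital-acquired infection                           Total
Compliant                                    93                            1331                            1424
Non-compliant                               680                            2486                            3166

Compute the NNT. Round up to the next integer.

7

Risk in treated group = 93/1424 = 0.06531; risk in control = 680/3166 = 0.21478.
Absolute risk reduction = 0.21478 − 0.06531 = 0.14947
NNT = 1 / ARR = 1 / 0.14947 = 6.690 → round up → 7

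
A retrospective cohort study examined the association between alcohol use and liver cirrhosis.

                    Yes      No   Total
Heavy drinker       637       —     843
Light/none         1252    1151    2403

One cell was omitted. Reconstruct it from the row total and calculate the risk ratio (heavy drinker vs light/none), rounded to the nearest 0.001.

The missing cell is in the exposed row: 843 − 637 = 206.
So a = 637, b = 206, c = 1252, d = 1151.
RR = [a/(a+b)] / [c/(c+d)] = (637/843) / (1252/2403) = 0.75563/0.52102 = 1.45031

1.450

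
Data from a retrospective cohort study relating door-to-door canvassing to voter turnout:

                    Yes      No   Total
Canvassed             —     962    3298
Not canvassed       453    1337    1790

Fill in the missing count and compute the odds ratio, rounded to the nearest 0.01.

The missing cell is in the exposed row: 3298 − 962 = 2336.
So a = 2336, b = 962, c = 453, d = 1337.
OR = (a·d)/(b·c) = (2336 × 1337) / (962 × 453) = 3123232 / 435786 = 7.16689

7.17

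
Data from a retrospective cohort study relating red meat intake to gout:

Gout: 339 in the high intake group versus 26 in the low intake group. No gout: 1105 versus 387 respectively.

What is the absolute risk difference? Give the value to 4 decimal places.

From the description: a = 339, b = 1105, c = 26, d = 387.
Risk in exposed = 339/1444 = 0.234765; risk in unexposed = 26/413 = 0.062954.
Risk difference = 0.234765 − 0.062954 = 0.171811

0.1718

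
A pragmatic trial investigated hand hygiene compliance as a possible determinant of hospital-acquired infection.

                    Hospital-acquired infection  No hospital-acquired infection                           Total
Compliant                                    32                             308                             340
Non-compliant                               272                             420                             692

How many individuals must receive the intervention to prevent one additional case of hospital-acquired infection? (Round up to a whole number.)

4

Risk in treated group = 32/340 = 0.09412; risk in control = 272/692 = 0.39306.
Absolute risk reduction = 0.39306 − 0.09412 = 0.29895
NNT = 1 / ARR = 1 / 0.29895 = 3.345 → round up → 4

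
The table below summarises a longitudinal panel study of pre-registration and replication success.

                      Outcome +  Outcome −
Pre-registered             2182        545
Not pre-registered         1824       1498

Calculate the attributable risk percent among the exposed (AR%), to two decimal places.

Cells: a = 2182, b = 545, c = 1824, d = 1498.
Risk in exposed = 2182/2727 = 0.80015; risk in unexposed = 1824/3322 = 0.54907.
RR = 0.80015/0.54907 = 1.45728
AR% = (RR − 1)/RR × 100 = (1.45728 − 1)/1.45728 × 100 = 31.3792%

31.38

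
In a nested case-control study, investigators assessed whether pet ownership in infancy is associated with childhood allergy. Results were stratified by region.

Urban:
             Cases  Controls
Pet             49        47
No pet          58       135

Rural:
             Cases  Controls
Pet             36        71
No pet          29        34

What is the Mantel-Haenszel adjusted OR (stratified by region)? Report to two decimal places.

1.40

OR_MH = Σ(aᵢdᵢ/nᵢ) / Σ(bᵢcᵢ/nᵢ), where nᵢ is the stratum total.
Stratum 1 (Urban): n = 289; a·d/n = 49·135/289 = 22.8893; b·c/n = 47·58/289 = 9.4325
Stratum 2 (Rural): n = 170; a·d/n = 36·34/170 = 7.2000; b·c/n = 71·29/170 = 12.1118
OR_MH = (22.8893 + 7.2000) / (9.4325 + 12.1118) = 30.0893 / 21.5443 = 1.39662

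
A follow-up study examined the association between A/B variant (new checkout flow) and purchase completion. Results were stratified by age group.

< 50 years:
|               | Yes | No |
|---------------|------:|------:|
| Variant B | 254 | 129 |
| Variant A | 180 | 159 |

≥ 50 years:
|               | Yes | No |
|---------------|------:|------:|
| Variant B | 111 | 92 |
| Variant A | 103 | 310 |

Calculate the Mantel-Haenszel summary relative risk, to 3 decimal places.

1.496

RR_MH = Σ(aᵢ·n₀ᵢ/nᵢ) / Σ(cᵢ·n₁ᵢ/nᵢ), with n₁ᵢ = aᵢ+bᵢ (exposed), n₀ᵢ = cᵢ+dᵢ (unexposed), nᵢ = n₁ᵢ+n₀ᵢ.
Stratum 1 (< 50 years): n₁ = 383, n₀ = 339, n = 722; a·n₀/n = 254·339/722 = 119.2604; c·n₁/n = 180·383/722 = 95.4848
Stratum 2 (≥ 50 years): n₁ = 203, n₀ = 413, n = 616; a·n₀/n = 111·413/616 = 74.4205; c·n₁/n = 103·203/616 = 33.9432
RR_MH = (119.2604 + 74.4205) / (95.4848 + 33.9432) = 193.6808 / 129.4279 = 1.49644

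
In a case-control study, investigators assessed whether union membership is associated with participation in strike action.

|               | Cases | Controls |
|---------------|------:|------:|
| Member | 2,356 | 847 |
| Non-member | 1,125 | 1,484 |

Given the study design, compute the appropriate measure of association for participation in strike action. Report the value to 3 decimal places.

Cells: a = 2356, b = 847, c = 1125, d = 1484.
This is a case-control study: participants were sampled on outcome status, so risks in the source population cannot be estimated directly — relative risk is not valid here. The odds ratio is the appropriate measure.
OR = (a·d)/(b·c) = (2356 × 1484) / (847 × 1125) = 3496304 / 952875 = 3.66922

3.669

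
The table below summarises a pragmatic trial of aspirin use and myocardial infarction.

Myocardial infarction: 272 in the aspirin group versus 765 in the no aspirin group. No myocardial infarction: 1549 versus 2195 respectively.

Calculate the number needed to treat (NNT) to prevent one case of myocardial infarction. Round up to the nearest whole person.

Risk in treated group = 272/1821 = 0.14937; risk in control = 765/2960 = 0.25845.
Absolute risk reduction = 0.25845 − 0.14937 = 0.10908
NNT = 1 / ARR = 1 / 0.10908 = 9.168 → round up → 10

10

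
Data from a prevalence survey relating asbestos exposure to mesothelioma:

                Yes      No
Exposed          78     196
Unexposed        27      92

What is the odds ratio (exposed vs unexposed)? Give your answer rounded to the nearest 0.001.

Cells: a = 78, b = 196, c = 27, d = 92.
OR = (a·d)/(b·c) = (78 × 92) / (196 × 27) = 7176 / 5292 = 1.35601
The odds of mesothelioma are about 1.36 times as high in the exposed group.

1.356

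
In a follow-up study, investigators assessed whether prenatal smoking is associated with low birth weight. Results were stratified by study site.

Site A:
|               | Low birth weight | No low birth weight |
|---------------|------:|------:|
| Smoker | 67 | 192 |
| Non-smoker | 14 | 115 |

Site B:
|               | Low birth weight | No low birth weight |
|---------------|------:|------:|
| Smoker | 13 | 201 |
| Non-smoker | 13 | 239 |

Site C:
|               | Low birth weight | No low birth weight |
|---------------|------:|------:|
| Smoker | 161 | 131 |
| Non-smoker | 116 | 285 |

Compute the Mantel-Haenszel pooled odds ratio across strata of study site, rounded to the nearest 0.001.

2.691

OR_MH = Σ(aᵢdᵢ/nᵢ) / Σ(bᵢcᵢ/nᵢ), where nᵢ is the stratum total.
Stratum 1 (Site A): n = 388; a·d/n = 67·115/388 = 19.8582; b·c/n = 192·14/388 = 6.9278
Stratum 2 (Site B): n = 466; a·d/n = 13·239/466 = 6.6674; b·c/n = 201·13/466 = 5.6073
Stratum 3 (Site C): n = 693; a·d/n = 161·285/693 = 66.2121; b·c/n = 131·116/693 = 21.9278
OR_MH = (19.8582 + 6.6674 + 66.2121) / (6.9278 + 5.6073 + 21.9278) = 92.7378 / 34.4630 = 2.69094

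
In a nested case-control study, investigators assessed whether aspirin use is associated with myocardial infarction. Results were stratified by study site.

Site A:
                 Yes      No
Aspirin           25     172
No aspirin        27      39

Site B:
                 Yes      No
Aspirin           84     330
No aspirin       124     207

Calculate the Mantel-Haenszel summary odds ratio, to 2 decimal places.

OR_MH = Σ(aᵢdᵢ/nᵢ) / Σ(bᵢcᵢ/nᵢ), where nᵢ is the stratum total.
Stratum 1 (Site A): n = 263; a·d/n = 25·39/263 = 3.7072; b·c/n = 172·27/263 = 17.6578
Stratum 2 (Site B): n = 745; a·d/n = 84·207/745 = 23.3396; b·c/n = 330·124/745 = 54.9262
OR_MH = (3.7072 + 23.3396) / (17.6578 + 54.9262) = 27.0468 / 72.5840 = 0.37263

0.37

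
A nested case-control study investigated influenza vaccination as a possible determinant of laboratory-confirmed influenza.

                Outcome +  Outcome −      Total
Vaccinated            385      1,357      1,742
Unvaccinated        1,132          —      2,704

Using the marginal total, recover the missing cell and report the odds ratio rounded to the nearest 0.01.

The missing cell is in the unexposed row: 2704 − 1132 = 1572.
So a = 385, b = 1357, c = 1132, d = 1572.
OR = (a·d)/(b·c) = (385 × 1572) / (1357 × 1132) = 605220 / 1536124 = 0.39399

0.39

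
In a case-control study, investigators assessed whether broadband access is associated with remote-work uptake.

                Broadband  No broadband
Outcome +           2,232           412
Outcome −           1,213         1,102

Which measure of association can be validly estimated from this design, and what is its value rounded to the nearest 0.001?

4.922

Reading the table with exposure as columns: a = 2232 (Broadband, case), b = 1213 (Broadband, non-case), c = 412 (No broadband, case), d = 1102.
This is a case-control study: participants were sampled on outcome status, so risks in the source population cannot be estimated directly — relative risk is not valid here. The odds ratio is the appropriate measure.
OR = (a·d)/(b·c) = (2232 × 1102) / (1213 × 412) = 2459664 / 499756 = 4.92173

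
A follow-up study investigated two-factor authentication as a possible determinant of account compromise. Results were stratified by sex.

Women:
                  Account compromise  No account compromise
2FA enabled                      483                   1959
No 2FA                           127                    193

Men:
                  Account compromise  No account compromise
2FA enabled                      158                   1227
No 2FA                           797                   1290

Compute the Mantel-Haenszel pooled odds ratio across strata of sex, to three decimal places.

OR_MH = Σ(aᵢdᵢ/nᵢ) / Σ(bᵢcᵢ/nᵢ), where nᵢ is the stratum total.
Stratum 1 (Women): n = 2762; a·d/n = 483·193/2762 = 33.7505; b·c/n = 1959·127/2762 = 90.0771
Stratum 2 (Men): n = 3472; a·d/n = 158·1290/3472 = 58.7039; b·c/n = 1227·797/3472 = 281.6587
OR_MH = (33.7505 + 58.7039) / (90.0771 + 281.6587) = 92.4545 / 371.7358 = 0.24871

0.249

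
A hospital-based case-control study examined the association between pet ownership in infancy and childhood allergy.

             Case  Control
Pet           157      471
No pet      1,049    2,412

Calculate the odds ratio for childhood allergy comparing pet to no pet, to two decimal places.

Cells: a = 157, b = 471, c = 1049, d = 2412.
OR = (a·d)/(b·c) = (157 × 2412) / (471 × 1049) = 378684 / 494079 = 0.76644
Exposure is associated with lower odds of childhood allergy (OR = 0.77 < 1).

0.77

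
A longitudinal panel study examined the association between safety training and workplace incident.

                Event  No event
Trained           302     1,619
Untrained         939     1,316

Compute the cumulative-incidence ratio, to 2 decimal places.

0.38

Cells: a = 302, b = 1619, c = 939, d = 1316.
Risk in exposed = 302/1921 = 0.15721; risk in unexposed = 939/2255 = 0.41641.
RR = 0.15721 / 0.41641 = 0.37754
The risk is 62% lower among the exposed than among the unexposed.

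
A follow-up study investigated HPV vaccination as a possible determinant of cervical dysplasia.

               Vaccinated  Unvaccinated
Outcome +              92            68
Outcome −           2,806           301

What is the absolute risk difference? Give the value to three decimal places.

Reading the table with exposure as columns: a = 92 (Vaccinated, case), b = 2806 (Vaccinated, non-case), c = 68 (Unvaccinated, case), d = 301.
Risk in exposed = 92/2898 = 0.031746; risk in unexposed = 68/369 = 0.184282.
Risk difference = 0.031746 − 0.184282 = -0.152536

-0.153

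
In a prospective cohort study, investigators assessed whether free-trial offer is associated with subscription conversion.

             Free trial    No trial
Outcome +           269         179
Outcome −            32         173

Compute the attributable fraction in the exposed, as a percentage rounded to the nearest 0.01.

Reading the table with exposure as columns: a = 269 (Free trial, case), b = 32 (Free trial, non-case), c = 179 (No trial, case), d = 173.
Risk in exposed = 269/301 = 0.89369; risk in unexposed = 179/352 = 0.50852.
RR = 0.89369/0.50852 = 1.75742
AR% = (RR − 1)/RR × 100 = (1.75742 − 1)/1.75742 × 100 = 43.0984%

43.10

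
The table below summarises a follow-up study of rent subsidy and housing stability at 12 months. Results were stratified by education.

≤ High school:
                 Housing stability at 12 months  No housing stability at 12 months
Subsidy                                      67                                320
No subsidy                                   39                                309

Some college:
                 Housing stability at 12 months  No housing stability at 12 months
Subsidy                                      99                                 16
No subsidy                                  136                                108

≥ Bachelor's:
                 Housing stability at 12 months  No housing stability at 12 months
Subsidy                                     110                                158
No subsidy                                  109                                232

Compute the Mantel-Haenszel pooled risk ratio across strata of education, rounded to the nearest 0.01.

RR_MH = Σ(aᵢ·n₀ᵢ/nᵢ) / Σ(cᵢ·n₁ᵢ/nᵢ), with n₁ᵢ = aᵢ+bᵢ (exposed), n₀ᵢ = cᵢ+dᵢ (unexposed), nᵢ = n₁ᵢ+n₀ᵢ.
Stratum 1 (≤ High school): n₁ = 387, n₀ = 348, n = 735; a·n₀/n = 67·348/735 = 31.7224; c·n₁/n = 39·387/735 = 20.5347
Stratum 2 (Some college): n₁ = 115, n₀ = 244, n = 359; a·n₀/n = 99·244/359 = 67.2869; c·n₁/n = 136·115/359 = 43.5655
Stratum 3 (≥ Bachelor's): n₁ = 268, n₀ = 341, n = 609; a·n₀/n = 110·341/609 = 61.5928; c·n₁/n = 109·268/609 = 47.9672
RR_MH = (31.7224 + 67.2869 + 61.5928) / (20.5347 + 43.5655 + 47.9672) = 160.6021 / 112.0673 = 1.43309

1.43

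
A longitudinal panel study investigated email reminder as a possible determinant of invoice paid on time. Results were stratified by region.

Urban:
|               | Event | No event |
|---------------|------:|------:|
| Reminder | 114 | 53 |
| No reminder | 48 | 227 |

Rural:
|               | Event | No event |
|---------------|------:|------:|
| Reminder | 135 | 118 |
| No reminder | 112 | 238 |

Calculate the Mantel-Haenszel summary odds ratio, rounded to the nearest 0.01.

4.04

OR_MH = Σ(aᵢdᵢ/nᵢ) / Σ(bᵢcᵢ/nᵢ), where nᵢ is the stratum total.
Stratum 1 (Urban): n = 442; a·d/n = 114·227/442 = 58.5475; b·c/n = 53·48/442 = 5.7557
Stratum 2 (Rural): n = 603; a·d/n = 135·238/603 = 53.2836; b·c/n = 118·112/603 = 21.9171
OR_MH = (58.5475 + 53.2836) / (5.7557 + 21.9171) = 111.8311 / 27.6727 = 4.04120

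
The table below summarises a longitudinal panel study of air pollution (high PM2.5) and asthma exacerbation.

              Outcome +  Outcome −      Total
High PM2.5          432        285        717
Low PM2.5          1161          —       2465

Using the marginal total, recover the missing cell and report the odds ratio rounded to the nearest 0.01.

The missing cell is in the unexposed row: 2465 − 1161 = 1304.
So a = 432, b = 285, c = 1161, d = 1304.
OR = (a·d)/(b·c) = (432 × 1304) / (285 × 1161) = 563328 / 330885 = 1.70249

1.70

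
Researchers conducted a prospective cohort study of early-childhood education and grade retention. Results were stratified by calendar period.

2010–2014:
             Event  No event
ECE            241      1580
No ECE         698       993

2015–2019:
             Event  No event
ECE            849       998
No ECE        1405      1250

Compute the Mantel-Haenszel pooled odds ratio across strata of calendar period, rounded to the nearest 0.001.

0.486

OR_MH = Σ(aᵢdᵢ/nᵢ) / Σ(bᵢcᵢ/nᵢ), where nᵢ is the stratum total.
Stratum 1 (2010–2014): n = 3512; a·d/n = 241·993/3512 = 68.1415; b·c/n = 1580·698/3512 = 314.0205
Stratum 2 (2015–2019): n = 4502; a·d/n = 849·1250/4502 = 235.7286; b·c/n = 998·1405/4502 = 311.4594
OR_MH = (68.1415 + 235.7286) / (314.0205 + 311.4594) = 303.8701 / 625.4799 = 0.48582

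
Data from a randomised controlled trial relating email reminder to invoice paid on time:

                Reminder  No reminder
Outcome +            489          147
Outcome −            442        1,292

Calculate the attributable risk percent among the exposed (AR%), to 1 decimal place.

80.6

Reading the table with exposure as columns: a = 489 (Reminder, case), b = 442 (Reminder, non-case), c = 147 (No reminder, case), d = 1292.
Risk in exposed = 489/931 = 0.52524; risk in unexposed = 147/1439 = 0.10215.
RR = 0.52524/0.10215 = 5.14165
AR% = (RR − 1)/RR × 100 = (5.14165 − 1)/5.14165 × 100 = 80.5510%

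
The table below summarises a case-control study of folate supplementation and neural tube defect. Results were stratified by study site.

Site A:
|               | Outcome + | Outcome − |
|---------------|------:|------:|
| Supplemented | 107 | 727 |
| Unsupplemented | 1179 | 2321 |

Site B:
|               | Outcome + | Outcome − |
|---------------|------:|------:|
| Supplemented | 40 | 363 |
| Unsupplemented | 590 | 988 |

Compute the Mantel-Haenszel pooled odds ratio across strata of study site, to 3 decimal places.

0.253

OR_MH = Σ(aᵢdᵢ/nᵢ) / Σ(bᵢcᵢ/nᵢ), where nᵢ is the stratum total.
Stratum 1 (Site A): n = 4334; a·d/n = 107·2321/4334 = 57.3020; b·c/n = 727·1179/4334 = 197.7695
Stratum 2 (Site B): n = 1981; a·d/n = 40·988/1981 = 19.9495; b·c/n = 363·590/1981 = 108.1121
OR_MH = (57.3020 + 19.9495) / (197.7695 + 108.1121) = 77.2516 / 305.8816 = 0.25255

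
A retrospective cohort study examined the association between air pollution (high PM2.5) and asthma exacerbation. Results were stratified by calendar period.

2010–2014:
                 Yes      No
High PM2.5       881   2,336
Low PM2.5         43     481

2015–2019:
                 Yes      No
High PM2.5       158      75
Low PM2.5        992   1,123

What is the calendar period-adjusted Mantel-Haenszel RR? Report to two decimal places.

1.96

RR_MH = Σ(aᵢ·n₀ᵢ/nᵢ) / Σ(cᵢ·n₁ᵢ/nᵢ), with n₁ᵢ = aᵢ+bᵢ (exposed), n₀ᵢ = cᵢ+dᵢ (unexposed), nᵢ = n₁ᵢ+n₀ᵢ.
Stratum 1 (2010–2014): n₁ = 3217, n₀ = 524, n = 3741; a·n₀/n = 881·524/3741 = 123.4012; c·n₁/n = 43·3217/3741 = 36.9770
Stratum 2 (2015–2019): n₁ = 233, n₀ = 2115, n = 2348; a·n₀/n = 158·2115/2348 = 142.3211; c·n₁/n = 992·233/2348 = 98.4395
RR_MH = (123.4012 + 142.3211) / (36.9770 + 98.4395) = 265.7224 / 135.4165 = 1.96226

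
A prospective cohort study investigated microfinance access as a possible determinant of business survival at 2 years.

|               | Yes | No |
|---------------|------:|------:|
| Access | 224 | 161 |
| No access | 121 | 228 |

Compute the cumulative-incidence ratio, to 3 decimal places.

1.678

Cells: a = 224, b = 161, c = 121, d = 228.
Risk in exposed = 224/385 = 0.58182; risk in unexposed = 121/349 = 0.34670.
RR = 0.58182 / 0.34670 = 1.67814
The risk among the exposed is 1.68 times that among the unexposed.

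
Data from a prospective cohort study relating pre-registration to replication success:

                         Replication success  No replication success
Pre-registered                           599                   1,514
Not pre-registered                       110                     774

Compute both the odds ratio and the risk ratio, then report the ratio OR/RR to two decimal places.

1.22

Cells: a = 599, b = 1514, c = 110, d = 774.
OR = (599·774)/(1514·110) = 463626/166540 = 2.78387
Risk in exposed = 599/2113 = 0.28348; risk in unexposed = 110/884 = 0.12443; RR = 2.27817
OR/RR = 2.78387 / 2.27817 = 1.22197
The outcome is not rare, so the OR lies further from 1 than the RR.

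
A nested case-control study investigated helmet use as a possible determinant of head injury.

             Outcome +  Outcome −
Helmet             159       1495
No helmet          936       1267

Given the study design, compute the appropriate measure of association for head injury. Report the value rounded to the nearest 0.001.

Cells: a = 159, b = 1495, c = 936, d = 1267.
This is a nested case-control study: participants were sampled on outcome status, so risks in the source population cannot be estimated directly — relative risk is not valid here. The odds ratio is the appropriate measure.
OR = (a·d)/(b·c) = (159 × 1267) / (1495 × 936) = 201453 / 1399320 = 0.14396

0.144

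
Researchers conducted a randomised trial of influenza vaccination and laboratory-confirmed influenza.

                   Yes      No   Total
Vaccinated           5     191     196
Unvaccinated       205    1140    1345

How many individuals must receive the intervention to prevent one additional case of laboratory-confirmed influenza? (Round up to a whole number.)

8

Risk in treated group = 5/196 = 0.02551; risk in control = 205/1345 = 0.15242.
Absolute risk reduction = 0.15242 − 0.02551 = 0.12691
NNT = 1 / ARR = 1 / 0.12691 = 7.880 → round up → 8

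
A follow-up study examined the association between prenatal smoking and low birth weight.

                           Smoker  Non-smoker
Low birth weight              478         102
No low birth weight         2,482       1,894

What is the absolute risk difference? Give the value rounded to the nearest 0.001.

Reading the table with exposure as columns: a = 478 (Smoker, case), b = 2482 (Smoker, non-case), c = 102 (Non-smoker, case), d = 1894.
Risk in exposed = 478/2960 = 0.161486; risk in unexposed = 102/1996 = 0.051102.
Risk difference = 0.161486 − 0.051102 = 0.110384

0.110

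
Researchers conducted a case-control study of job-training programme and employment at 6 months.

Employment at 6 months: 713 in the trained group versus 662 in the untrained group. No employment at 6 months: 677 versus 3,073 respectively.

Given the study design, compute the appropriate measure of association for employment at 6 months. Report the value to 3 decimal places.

From the description: a = 713, b = 677, c = 662, d = 3073.
This is a case-control study: participants were sampled on outcome status, so risks in the source population cannot be estimated directly — relative risk is not valid here. The odds ratio is the appropriate measure.
OR = (a·d)/(b·c) = (713 × 3073) / (677 × 662) = 2191049 / 448174 = 4.88884

4.889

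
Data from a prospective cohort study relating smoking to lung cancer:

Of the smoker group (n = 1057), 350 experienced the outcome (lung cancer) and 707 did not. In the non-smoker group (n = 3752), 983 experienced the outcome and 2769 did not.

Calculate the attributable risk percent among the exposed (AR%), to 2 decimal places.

20.88

From the description: a = 350, b = 707, c = 983, d = 2769.
Risk in exposed = 350/1057 = 0.33113; risk in unexposed = 983/3752 = 0.26199.
RR = 0.33113/0.26199 = 1.26387
AR% = (RR − 1)/RR × 100 = (1.26387 − 1)/1.26387 × 100 = 20.8779%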